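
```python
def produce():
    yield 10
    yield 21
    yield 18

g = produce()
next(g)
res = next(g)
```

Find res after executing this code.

Step 1: produce() creates a generator.
Step 2: next(g) yields 10 (consumed and discarded).
Step 3: next(g) yields 21, assigned to res.
Therefore res = 21.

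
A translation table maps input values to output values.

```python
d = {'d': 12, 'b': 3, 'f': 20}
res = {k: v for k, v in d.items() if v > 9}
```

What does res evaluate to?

Step 1: Filter items where value > 9:
  'd': 12 > 9: kept
  'b': 3 <= 9: removed
  'f': 20 > 9: kept
Therefore res = {'d': 12, 'f': 20}.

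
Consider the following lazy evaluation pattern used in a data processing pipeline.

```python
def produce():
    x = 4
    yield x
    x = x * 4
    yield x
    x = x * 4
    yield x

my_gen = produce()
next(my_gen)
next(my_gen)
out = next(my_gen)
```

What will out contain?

Step 1: Trace through generator execution:
  Yield 1: x starts at 4, yield 4
  Yield 2: x = 4 * 4 = 16, yield 16
  Yield 3: x = 16 * 4 = 64, yield 64
Step 2: First next() gets 4, second next() gets the second value, third next() yields 64.
Therefore out = 64.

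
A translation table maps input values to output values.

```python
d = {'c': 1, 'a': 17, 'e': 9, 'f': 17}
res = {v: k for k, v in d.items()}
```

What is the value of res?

Step 1: Invert dict (swap keys and values):
  'c': 1 -> 1: 'c'
  'a': 17 -> 17: 'a'
  'e': 9 -> 9: 'e'
  'f': 17 -> 17: 'f'
Therefore res = {1: 'c', 17: 'f', 9: 'e'}.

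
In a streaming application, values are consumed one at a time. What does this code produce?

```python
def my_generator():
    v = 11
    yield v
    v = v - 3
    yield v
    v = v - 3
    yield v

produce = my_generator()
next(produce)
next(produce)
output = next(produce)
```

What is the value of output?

Step 1: Trace through generator execution:
  Yield 1: v starts at 11, yield 11
  Yield 2: v = 11 - 3 = 8, yield 8
  Yield 3: v = 8 - 3 = 5, yield 5
Step 2: First next() gets 11, second next() gets the second value, third next() yields 5.
Therefore output = 5.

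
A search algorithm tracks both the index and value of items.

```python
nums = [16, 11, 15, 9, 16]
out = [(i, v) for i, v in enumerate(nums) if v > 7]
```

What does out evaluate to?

Step 1: Filter enumerate([16, 11, 15, 9, 16]) keeping v > 7:
  (0, 16): 16 > 7, included
  (1, 11): 11 > 7, included
  (2, 15): 15 > 7, included
  (3, 9): 9 > 7, included
  (4, 16): 16 > 7, included
Therefore out = [(0, 16), (1, 11), (2, 15), (3, 9), (4, 16)].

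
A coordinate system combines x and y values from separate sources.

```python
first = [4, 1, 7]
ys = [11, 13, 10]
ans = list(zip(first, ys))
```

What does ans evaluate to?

Step 1: zip pairs elements at same index:
  Index 0: (4, 11)
  Index 1: (1, 13)
  Index 2: (7, 10)
Therefore ans = [(4, 11), (1, 13), (7, 10)].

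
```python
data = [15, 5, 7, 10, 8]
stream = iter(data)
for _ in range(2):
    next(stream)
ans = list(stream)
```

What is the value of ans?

Step 1: Create iterator over [15, 5, 7, 10, 8].
Step 2: Advance 2 positions (consuming [15, 5]).
Step 3: list() collects remaining elements: [7, 10, 8].
Therefore ans = [7, 10, 8].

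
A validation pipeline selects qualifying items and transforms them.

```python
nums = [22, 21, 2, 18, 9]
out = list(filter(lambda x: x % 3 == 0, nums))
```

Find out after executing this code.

Step 1: Filter elements divisible by 3:
  22 % 3 = 1: removed
  21 % 3 = 0: kept
  2 % 3 = 2: removed
  18 % 3 = 0: kept
  9 % 3 = 0: kept
Therefore out = [21, 18, 9].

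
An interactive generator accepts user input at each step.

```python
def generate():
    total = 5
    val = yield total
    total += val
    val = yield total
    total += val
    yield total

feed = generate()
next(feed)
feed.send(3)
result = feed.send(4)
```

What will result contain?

Step 1: next() -> yield total=5.
Step 2: send(3) -> val=3, total = 5+3 = 8, yield 8.
Step 3: send(4) -> val=4, total = 8+4 = 12, yield 12.
Therefore result = 12.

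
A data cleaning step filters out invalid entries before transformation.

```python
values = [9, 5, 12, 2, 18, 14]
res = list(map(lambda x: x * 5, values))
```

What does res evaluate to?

Step 1: Apply lambda x: x * 5 to each element:
  9 -> 45
  5 -> 25
  12 -> 60
  2 -> 10
  18 -> 90
  14 -> 70
Therefore res = [45, 25, 60, 10, 90, 70].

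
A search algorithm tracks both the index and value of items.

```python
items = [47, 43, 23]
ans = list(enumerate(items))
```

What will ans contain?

Step 1: enumerate pairs each element with its index:
  (0, 47)
  (1, 43)
  (2, 23)
Therefore ans = [(0, 47), (1, 43), (2, 23)].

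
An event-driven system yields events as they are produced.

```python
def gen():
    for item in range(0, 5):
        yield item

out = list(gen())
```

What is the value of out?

Step 1: The generator yields each value from range(0, 5).
Step 2: list() consumes all yields: [0, 1, 2, 3, 4].
Therefore out = [0, 1, 2, 3, 4].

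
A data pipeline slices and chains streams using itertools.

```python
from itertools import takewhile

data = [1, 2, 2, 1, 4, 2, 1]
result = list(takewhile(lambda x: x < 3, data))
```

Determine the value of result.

Step 1: takewhile stops at first element >= 3:
  1 < 3: take
  2 < 3: take
  2 < 3: take
  1 < 3: take
  4 >= 3: stop
Therefore result = [1, 2, 2, 1].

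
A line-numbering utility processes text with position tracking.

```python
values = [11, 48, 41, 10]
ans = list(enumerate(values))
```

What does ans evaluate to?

Step 1: enumerate pairs each element with its index:
  (0, 11)
  (1, 48)
  (2, 41)
  (3, 10)
Therefore ans = [(0, 11), (1, 48), (2, 41), (3, 10)].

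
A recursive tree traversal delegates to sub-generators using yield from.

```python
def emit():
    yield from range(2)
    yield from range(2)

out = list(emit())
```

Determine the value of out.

Step 1: Trace yields in order:
  yield 0
  yield 1
  yield 0
  yield 1
Therefore out = [0, 1, 0, 1].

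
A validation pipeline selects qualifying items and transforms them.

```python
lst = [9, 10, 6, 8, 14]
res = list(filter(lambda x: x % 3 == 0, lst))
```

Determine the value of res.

Step 1: Filter elements divisible by 3:
  9 % 3 = 0: kept
  10 % 3 = 1: removed
  6 % 3 = 0: kept
  8 % 3 = 2: removed
  14 % 3 = 2: removed
Therefore res = [9, 6].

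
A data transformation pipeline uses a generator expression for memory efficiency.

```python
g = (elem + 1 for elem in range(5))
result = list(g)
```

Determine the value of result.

Step 1: For each elem in range(5), compute elem+1:
  elem=0: 0+1 = 1
  elem=1: 1+1 = 2
  elem=2: 2+1 = 3
  elem=3: 3+1 = 4
  elem=4: 4+1 = 5
Therefore result = [1, 2, 3, 4, 5].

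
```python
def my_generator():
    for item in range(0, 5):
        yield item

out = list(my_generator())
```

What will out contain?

Step 1: The generator yields each value from range(0, 5).
Step 2: list() consumes all yields: [0, 1, 2, 3, 4].
Therefore out = [0, 1, 2, 3, 4].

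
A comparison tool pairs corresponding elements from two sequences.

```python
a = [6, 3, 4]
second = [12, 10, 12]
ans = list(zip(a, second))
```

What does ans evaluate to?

Step 1: zip pairs elements at same index:
  Index 0: (6, 12)
  Index 1: (3, 10)
  Index 2: (4, 12)
Therefore ans = [(6, 12), (3, 10), (4, 12)].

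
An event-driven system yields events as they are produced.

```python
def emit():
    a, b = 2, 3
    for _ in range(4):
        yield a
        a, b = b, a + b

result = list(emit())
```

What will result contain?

Step 1: Fibonacci-like sequence starting with a=2, b=3:
  Iteration 1: yield a=2, then a,b = 3,5
  Iteration 2: yield a=3, then a,b = 5,8
  Iteration 3: yield a=5, then a,b = 8,13
  Iteration 4: yield a=8, then a,b = 13,21
Therefore result = [2, 3, 5, 8].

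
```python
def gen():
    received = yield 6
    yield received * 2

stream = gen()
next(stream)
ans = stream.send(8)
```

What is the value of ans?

Step 1: next(stream) advances to first yield, producing 6.
Step 2: send(8) resumes, received = 8.
Step 3: yield received * 2 = 8 * 2 = 16.
Therefore ans = 16.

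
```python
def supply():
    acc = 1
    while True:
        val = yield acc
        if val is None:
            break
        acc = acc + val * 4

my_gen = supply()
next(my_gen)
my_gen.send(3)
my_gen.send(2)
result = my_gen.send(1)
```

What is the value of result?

Step 1: next() -> yield acc=1.
Step 2: send(3) -> val=3, acc = 1 + 3*4 = 13, yield 13.
Step 3: send(2) -> val=2, acc = 13 + 2*4 = 21, yield 21.
Step 4: send(1) -> val=1, acc = 21 + 1*4 = 25, yield 25.
Therefore result = 25.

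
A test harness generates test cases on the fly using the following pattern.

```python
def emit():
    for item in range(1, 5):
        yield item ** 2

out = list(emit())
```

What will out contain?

Step 1: For each item in range(1, 5), yield item**2:
  item=1: yield 1**2 = 1
  item=2: yield 2**2 = 4
  item=3: yield 3**2 = 9
  item=4: yield 4**2 = 16
Therefore out = [1, 4, 9, 16].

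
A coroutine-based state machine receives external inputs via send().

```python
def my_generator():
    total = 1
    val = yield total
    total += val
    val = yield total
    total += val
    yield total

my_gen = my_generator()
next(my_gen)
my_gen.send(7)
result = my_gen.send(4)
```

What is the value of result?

Step 1: next() -> yield total=1.
Step 2: send(7) -> val=7, total = 1+7 = 8, yield 8.
Step 3: send(4) -> val=4, total = 8+4 = 12, yield 12.
Therefore result = 12.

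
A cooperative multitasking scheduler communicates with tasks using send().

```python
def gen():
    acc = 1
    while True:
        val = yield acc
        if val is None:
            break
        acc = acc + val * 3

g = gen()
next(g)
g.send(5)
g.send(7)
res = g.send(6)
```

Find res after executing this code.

Step 1: next() -> yield acc=1.
Step 2: send(5) -> val=5, acc = 1 + 5*3 = 16, yield 16.
Step 3: send(7) -> val=7, acc = 16 + 7*3 = 37, yield 37.
Step 4: send(6) -> val=6, acc = 37 + 6*3 = 55, yield 55.
Therefore res = 55.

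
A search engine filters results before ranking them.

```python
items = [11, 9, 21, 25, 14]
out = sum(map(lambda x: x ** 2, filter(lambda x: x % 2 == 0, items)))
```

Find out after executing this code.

Step 1: Filter even numbers from [11, 9, 21, 25, 14]: [14]
Step 2: Square each: [196]
Step 3: Sum = 196.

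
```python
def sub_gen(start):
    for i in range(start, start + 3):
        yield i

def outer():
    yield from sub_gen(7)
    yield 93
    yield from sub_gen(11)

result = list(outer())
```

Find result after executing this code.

Step 1: outer() delegates to sub_gen(7):
  yield 7
  yield 8
  yield 9
Step 2: yield 93
Step 3: Delegates to sub_gen(11):
  yield 11
  yield 12
  yield 13
Therefore result = [7, 8, 9, 93, 11, 12, 13].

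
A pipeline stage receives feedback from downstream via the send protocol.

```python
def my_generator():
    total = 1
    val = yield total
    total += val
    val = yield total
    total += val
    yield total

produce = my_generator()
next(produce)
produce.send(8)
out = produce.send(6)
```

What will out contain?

Step 1: next() -> yield total=1.
Step 2: send(8) -> val=8, total = 1+8 = 9, yield 9.
Step 3: send(6) -> val=6, total = 9+6 = 15, yield 15.
Therefore out = 15.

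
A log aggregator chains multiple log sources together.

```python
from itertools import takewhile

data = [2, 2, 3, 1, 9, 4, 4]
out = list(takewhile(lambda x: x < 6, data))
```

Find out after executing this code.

Step 1: takewhile stops at first element >= 6:
  2 < 6: take
  2 < 6: take
  3 < 6: take
  1 < 6: take
  9 >= 6: stop
Therefore out = [2, 2, 3, 1].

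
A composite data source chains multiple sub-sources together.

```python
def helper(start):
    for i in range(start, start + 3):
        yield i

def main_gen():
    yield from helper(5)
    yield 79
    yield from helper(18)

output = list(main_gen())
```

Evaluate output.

Step 1: main_gen() delegates to helper(5):
  yield 5
  yield 6
  yield 7
Step 2: yield 79
Step 3: Delegates to helper(18):
  yield 18
  yield 19
  yield 20
Therefore output = [5, 6, 7, 79, 18, 19, 20].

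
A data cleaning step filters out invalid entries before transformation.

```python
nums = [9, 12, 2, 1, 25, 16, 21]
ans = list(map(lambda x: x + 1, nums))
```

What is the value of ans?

Step 1: Apply lambda x: x + 1 to each element:
  9 -> 10
  12 -> 13
  2 -> 3
  1 -> 2
  25 -> 26
  16 -> 17
  21 -> 22
Therefore ans = [10, 13, 3, 2, 26, 17, 22].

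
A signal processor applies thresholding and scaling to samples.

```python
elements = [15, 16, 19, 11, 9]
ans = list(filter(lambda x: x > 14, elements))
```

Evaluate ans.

Step 1: Filter elements > 14:
  15: kept
  16: kept
  19: kept
  11: removed
  9: removed
Therefore ans = [15, 16, 19].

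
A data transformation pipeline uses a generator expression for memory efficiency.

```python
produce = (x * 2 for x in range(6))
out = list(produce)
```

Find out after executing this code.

Step 1: For each x in range(6), compute x*2:
  x=0: 0*2 = 0
  x=1: 1*2 = 2
  x=2: 2*2 = 4
  x=3: 3*2 = 6
  x=4: 4*2 = 8
  x=5: 5*2 = 10
Therefore out = [0, 2, 4, 6, 8, 10].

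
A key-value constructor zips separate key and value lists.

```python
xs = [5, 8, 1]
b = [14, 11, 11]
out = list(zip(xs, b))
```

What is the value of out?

Step 1: zip pairs elements at same index:
  Index 0: (5, 14)
  Index 1: (8, 11)
  Index 2: (1, 11)
Therefore out = [(5, 14), (8, 11), (1, 11)].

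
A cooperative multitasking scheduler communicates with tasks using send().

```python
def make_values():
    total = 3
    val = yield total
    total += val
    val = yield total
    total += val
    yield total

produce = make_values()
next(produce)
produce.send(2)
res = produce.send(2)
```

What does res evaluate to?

Step 1: next() -> yield total=3.
Step 2: send(2) -> val=2, total = 3+2 = 5, yield 5.
Step 3: send(2) -> val=2, total = 5+2 = 7, yield 7.
Therefore res = 7.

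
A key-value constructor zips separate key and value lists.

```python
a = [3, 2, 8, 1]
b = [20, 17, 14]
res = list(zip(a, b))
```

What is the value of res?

Step 1: zip stops at shortest (len(a)=4, len(b)=3):
  Index 0: (3, 20)
  Index 1: (2, 17)
  Index 2: (8, 14)
Step 2: Last element of a (1) has no pair, dropped.
Therefore res = [(3, 20), (2, 17), (8, 14)].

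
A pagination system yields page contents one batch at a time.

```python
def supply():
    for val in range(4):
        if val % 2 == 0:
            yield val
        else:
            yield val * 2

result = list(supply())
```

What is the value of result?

Step 1: For each val in range(4), yield val if even, else val*2:
  val=0 (even): yield 0
  val=1 (odd): yield 1*2 = 2
  val=2 (even): yield 2
  val=3 (odd): yield 3*2 = 6
Therefore result = [0, 2, 2, 6].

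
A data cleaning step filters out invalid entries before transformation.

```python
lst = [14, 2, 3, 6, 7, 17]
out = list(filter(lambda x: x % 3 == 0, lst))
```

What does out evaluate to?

Step 1: Filter elements divisible by 3:
  14 % 3 = 2: removed
  2 % 3 = 2: removed
  3 % 3 = 0: kept
  6 % 3 = 0: kept
  7 % 3 = 1: removed
  17 % 3 = 2: removed
Therefore out = [3, 6].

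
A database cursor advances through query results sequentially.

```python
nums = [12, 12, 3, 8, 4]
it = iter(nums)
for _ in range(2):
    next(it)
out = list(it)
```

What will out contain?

Step 1: Create iterator over [12, 12, 3, 8, 4].
Step 2: Advance 2 positions (consuming [12, 12]).
Step 3: list() collects remaining elements: [3, 8, 4].
Therefore out = [3, 8, 4].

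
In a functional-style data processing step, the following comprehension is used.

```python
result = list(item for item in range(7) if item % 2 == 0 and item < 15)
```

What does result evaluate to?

Step 1: Filter range(7) where item % 2 == 0 and item < 15:
  item=0: both conditions met, included
  item=1: excluded (1 % 2 != 0)
  item=2: both conditions met, included
  item=3: excluded (3 % 2 != 0)
  item=4: both conditions met, included
  item=5: excluded (5 % 2 != 0)
  item=6: both conditions met, included
Therefore result = [0, 2, 4, 6].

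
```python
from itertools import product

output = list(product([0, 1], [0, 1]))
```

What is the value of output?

Step 1: product([0, 1], [0, 1]) gives all pairs:
  (0, 0)
  (0, 1)
  (1, 0)
  (1, 1)
Therefore output = [(0, 0), (0, 1), (1, 0), (1, 1)].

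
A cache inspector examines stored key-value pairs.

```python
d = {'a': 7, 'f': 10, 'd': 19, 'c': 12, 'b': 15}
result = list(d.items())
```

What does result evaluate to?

Step 1: d.items() returns (key, value) pairs in insertion order.
Therefore result = [('a', 7), ('f', 10), ('d', 19), ('c', 12), ('b', 15)].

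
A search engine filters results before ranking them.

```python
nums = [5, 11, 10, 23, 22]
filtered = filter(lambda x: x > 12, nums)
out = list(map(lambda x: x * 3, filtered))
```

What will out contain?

Step 1: Filter nums for elements > 12:
  5: removed
  11: removed
  10: removed
  23: kept
  22: kept
Step 2: Map x * 3 on filtered [23, 22]:
  23 -> 69
  22 -> 66
Therefore out = [69, 66].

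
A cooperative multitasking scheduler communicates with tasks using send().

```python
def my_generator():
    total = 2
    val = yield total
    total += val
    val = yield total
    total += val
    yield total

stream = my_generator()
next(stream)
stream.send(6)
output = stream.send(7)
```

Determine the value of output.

Step 1: next() -> yield total=2.
Step 2: send(6) -> val=6, total = 2+6 = 8, yield 8.
Step 3: send(7) -> val=7, total = 8+7 = 15, yield 15.
Therefore output = 15.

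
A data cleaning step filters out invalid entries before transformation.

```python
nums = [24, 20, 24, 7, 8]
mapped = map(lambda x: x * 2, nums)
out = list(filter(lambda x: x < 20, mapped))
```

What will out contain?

Step 1: Map x * 2:
  24 -> 48
  20 -> 40
  24 -> 48
  7 -> 14
  8 -> 16
Step 2: Filter for < 20:
  48: removed
  40: removed
  48: removed
  14: kept
  16: kept
Therefore out = [14, 16].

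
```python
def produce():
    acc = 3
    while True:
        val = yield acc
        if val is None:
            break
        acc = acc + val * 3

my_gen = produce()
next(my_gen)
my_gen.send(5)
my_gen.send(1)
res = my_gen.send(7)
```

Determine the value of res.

Step 1: next() -> yield acc=3.
Step 2: send(5) -> val=5, acc = 3 + 5*3 = 18, yield 18.
Step 3: send(1) -> val=1, acc = 18 + 1*3 = 21, yield 21.
Step 4: send(7) -> val=7, acc = 21 + 7*3 = 42, yield 42.
Therefore res = 42.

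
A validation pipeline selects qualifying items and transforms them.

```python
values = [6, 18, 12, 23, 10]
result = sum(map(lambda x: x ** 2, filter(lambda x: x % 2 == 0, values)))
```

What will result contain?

Step 1: Filter even numbers from [6, 18, 12, 23, 10]: [6, 18, 12, 10]
Step 2: Square each: [36, 324, 144, 100]
Step 3: Sum = 604.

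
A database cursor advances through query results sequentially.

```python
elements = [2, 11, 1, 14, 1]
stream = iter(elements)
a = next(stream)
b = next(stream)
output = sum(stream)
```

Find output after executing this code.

Step 1: Create iterator over [2, 11, 1, 14, 1].
Step 2: a = next() = 2, b = next() = 11.
Step 3: sum() of remaining [1, 14, 1] = 16.
Therefore output = 16.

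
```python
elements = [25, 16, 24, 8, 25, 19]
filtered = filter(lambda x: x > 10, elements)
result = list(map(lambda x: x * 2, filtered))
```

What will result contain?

Step 1: Filter elements for elements > 10:
  25: kept
  16: kept
  24: kept
  8: removed
  25: kept
  19: kept
Step 2: Map x * 2 on filtered [25, 16, 24, 25, 19]:
  25 -> 50
  16 -> 32
  24 -> 48
  25 -> 50
  19 -> 38
Therefore result = [50, 32, 48, 50, 38].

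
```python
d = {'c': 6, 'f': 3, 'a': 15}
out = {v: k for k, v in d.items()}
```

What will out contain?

Step 1: Invert dict (swap keys and values):
  'c': 6 -> 6: 'c'
  'f': 3 -> 3: 'f'
  'a': 15 -> 15: 'a'
Therefore out = {6: 'c', 3: 'f', 15: 'a'}.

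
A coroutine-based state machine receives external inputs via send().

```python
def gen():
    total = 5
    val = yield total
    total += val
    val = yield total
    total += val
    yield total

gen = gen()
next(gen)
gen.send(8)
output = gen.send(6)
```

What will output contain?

Step 1: next() -> yield total=5.
Step 2: send(8) -> val=8, total = 5+8 = 13, yield 13.
Step 3: send(6) -> val=6, total = 13+6 = 19, yield 19.
Therefore output = 19.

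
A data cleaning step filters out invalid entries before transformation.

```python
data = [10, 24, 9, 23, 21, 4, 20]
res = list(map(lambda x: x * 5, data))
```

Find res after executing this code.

Step 1: Apply lambda x: x * 5 to each element:
  10 -> 50
  24 -> 120
  9 -> 45
  23 -> 115
  21 -> 105
  4 -> 20
  20 -> 100
Therefore res = [50, 120, 45, 115, 105, 20, 100].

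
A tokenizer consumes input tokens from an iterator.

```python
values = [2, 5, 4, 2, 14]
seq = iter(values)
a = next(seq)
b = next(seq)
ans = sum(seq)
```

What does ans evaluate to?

Step 1: Create iterator over [2, 5, 4, 2, 14].
Step 2: a = next() = 2, b = next() = 5.
Step 3: sum() of remaining [4, 2, 14] = 20.
Therefore ans = 20.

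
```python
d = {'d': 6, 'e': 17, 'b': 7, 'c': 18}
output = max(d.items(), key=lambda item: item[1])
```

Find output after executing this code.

Step 1: Find item with maximum value:
  ('d', 6)
  ('e', 17)
  ('b', 7)
  ('c', 18)
Step 2: Maximum value is 18 at key 'c'.
Therefore output = ('c', 18).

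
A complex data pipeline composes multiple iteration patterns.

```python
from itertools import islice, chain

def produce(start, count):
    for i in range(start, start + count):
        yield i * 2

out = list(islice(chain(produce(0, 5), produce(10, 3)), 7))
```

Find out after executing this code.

Step 1: produce(0, 5) yields [0, 2, 4, 6, 8].
Step 2: produce(10, 3) yields [20, 22, 24].
Step 3: chain concatenates: [0, 2, 4, 6, 8, 20, 22, 24].
Step 4: islice takes first 7: [0, 2, 4, 6, 8, 20, 22].
Therefore out = [0, 2, 4, 6, 8, 20, 22].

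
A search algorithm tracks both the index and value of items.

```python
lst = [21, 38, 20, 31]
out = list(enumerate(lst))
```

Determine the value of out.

Step 1: enumerate pairs each element with its index:
  (0, 21)
  (1, 38)
  (2, 20)
  (3, 31)
Therefore out = [(0, 21), (1, 38), (2, 20), (3, 31)].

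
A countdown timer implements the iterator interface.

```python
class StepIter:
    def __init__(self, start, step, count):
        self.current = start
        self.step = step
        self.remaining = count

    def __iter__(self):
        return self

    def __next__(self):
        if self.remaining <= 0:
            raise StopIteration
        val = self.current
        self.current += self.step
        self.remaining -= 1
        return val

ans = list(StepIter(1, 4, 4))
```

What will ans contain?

Step 1: StepIter starts at 1, increments by 4, for 4 steps:
  Yield 1, then current += 4
  Yield 5, then current += 4
  Yield 9, then current += 4
  Yield 13, then current += 4
Therefore ans = [1, 5, 9, 13].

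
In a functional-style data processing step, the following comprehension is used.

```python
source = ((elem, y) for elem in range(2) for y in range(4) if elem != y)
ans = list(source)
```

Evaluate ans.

Step 1: Nested generator over range(2) x range(4) where elem != y:
  (0, 0): excluded (elem == y)
  (0, 1): included
  (0, 2): included
  (0, 3): included
  (1, 0): included
  (1, 1): excluded (elem == y)
  (1, 2): included
  (1, 3): included
Therefore ans = [(0, 1), (0, 2), (0, 3), (1, 0), (1, 2), (1, 3)].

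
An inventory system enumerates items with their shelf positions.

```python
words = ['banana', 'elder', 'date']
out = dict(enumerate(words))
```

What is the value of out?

Step 1: enumerate pairs indices with words:
  0 -> 'banana'
  1 -> 'elder'
  2 -> 'date'
Therefore out = {0: 'banana', 1: 'elder', 2: 'date'}.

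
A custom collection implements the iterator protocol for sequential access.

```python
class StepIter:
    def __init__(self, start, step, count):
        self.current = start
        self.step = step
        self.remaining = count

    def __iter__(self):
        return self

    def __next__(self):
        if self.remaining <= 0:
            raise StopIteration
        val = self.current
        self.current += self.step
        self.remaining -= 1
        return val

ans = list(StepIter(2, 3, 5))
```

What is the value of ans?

Step 1: StepIter starts at 2, increments by 3, for 5 steps:
  Yield 2, then current += 3
  Yield 5, then current += 3
  Yield 8, then current += 3
  Yield 11, then current += 3
  Yield 14, then current += 3
Therefore ans = [2, 5, 8, 11, 14].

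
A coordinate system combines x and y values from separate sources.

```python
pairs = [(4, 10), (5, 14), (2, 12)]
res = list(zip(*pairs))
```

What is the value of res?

Step 1: zip(*pairs) transposes: unzips [(4, 10), (5, 14), (2, 12)] into separate sequences.
Step 2: First elements: (4, 5, 2), second elements: (10, 14, 12).
Therefore res = [(4, 5, 2), (10, 14, 12)].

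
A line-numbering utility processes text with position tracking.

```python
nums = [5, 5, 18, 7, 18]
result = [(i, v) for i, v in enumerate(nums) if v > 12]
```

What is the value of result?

Step 1: Filter enumerate([5, 5, 18, 7, 18]) keeping v > 12:
  (0, 5): 5 <= 12, excluded
  (1, 5): 5 <= 12, excluded
  (2, 18): 18 > 12, included
  (3, 7): 7 <= 12, excluded
  (4, 18): 18 > 12, included
Therefore result = [(2, 18), (4, 18)].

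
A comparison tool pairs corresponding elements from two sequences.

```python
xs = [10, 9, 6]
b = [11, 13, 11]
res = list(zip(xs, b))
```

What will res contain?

Step 1: zip pairs elements at same index:
  Index 0: (10, 11)
  Index 1: (9, 13)
  Index 2: (6, 11)
Therefore res = [(10, 11), (9, 13), (6, 11)].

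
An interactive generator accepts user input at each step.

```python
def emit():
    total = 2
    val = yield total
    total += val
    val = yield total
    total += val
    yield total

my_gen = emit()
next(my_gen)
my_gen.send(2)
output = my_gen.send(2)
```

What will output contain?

Step 1: next() -> yield total=2.
Step 2: send(2) -> val=2, total = 2+2 = 4, yield 4.
Step 3: send(2) -> val=2, total = 4+2 = 6, yield 6.
Therefore output = 6.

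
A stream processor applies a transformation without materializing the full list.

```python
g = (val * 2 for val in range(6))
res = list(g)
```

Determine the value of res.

Step 1: For each val in range(6), compute val*2:
  val=0: 0*2 = 0
  val=1: 1*2 = 2
  val=2: 2*2 = 4
  val=3: 3*2 = 6
  val=4: 4*2 = 8
  val=5: 5*2 = 10
Therefore res = [0, 2, 4, 6, 8, 10].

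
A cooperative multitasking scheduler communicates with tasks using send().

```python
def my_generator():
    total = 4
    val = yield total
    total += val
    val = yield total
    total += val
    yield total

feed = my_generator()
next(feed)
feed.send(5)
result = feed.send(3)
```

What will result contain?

Step 1: next() -> yield total=4.
Step 2: send(5) -> val=5, total = 4+5 = 9, yield 9.
Step 3: send(3) -> val=3, total = 9+3 = 12, yield 12.
Therefore result = 12.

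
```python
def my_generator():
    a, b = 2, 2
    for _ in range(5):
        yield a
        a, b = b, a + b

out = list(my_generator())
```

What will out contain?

Step 1: Fibonacci-like sequence starting with a=2, b=2:
  Iteration 1: yield a=2, then a,b = 2,4
  Iteration 2: yield a=2, then a,b = 4,6
  Iteration 3: yield a=4, then a,b = 6,10
  Iteration 4: yield a=6, then a,b = 10,16
  Iteration 5: yield a=10, then a,b = 16,26
Therefore out = [2, 2, 4, 6, 10].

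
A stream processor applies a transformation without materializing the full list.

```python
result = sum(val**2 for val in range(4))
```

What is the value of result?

Step 1: Compute val**2 for each val in range(4):
  val=0: 0**2 = 0
  val=1: 1**2 = 1
  val=2: 2**2 = 4
  val=3: 3**2 = 9
Step 2: sum = 0 + 1 + 4 + 9 = 14.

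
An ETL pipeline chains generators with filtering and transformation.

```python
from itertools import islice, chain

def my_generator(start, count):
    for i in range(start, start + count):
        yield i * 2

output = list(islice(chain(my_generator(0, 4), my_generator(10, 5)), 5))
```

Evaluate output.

Step 1: my_generator(0, 4) yields [0, 2, 4, 6].
Step 2: my_generator(10, 5) yields [20, 22, 24, 26, 28].
Step 3: chain concatenates: [0, 2, 4, 6, 20, 22, 24, 26, 28].
Step 4: islice takes first 5: [0, 2, 4, 6, 20].
Therefore output = [0, 2, 4, 6, 20].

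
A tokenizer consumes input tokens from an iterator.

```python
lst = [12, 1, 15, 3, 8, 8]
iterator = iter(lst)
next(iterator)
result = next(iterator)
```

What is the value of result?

Step 1: Create iterator over [12, 1, 15, 3, 8, 8].
Step 2: next() consumes 12.
Step 3: next() returns 1.
Therefore result = 1.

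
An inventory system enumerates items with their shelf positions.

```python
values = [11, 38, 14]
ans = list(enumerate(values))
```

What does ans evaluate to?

Step 1: enumerate pairs each element with its index:
  (0, 11)
  (1, 38)
  (2, 14)
Therefore ans = [(0, 11), (1, 38), (2, 14)].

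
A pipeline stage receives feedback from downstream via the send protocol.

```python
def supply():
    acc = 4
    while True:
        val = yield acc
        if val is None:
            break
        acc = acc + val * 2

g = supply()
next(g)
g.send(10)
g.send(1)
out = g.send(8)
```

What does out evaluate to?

Step 1: next() -> yield acc=4.
Step 2: send(10) -> val=10, acc = 4 + 10*2 = 24, yield 24.
Step 3: send(1) -> val=1, acc = 24 + 1*2 = 26, yield 26.
Step 4: send(8) -> val=8, acc = 26 + 8*2 = 42, yield 42.
Therefore out = 42.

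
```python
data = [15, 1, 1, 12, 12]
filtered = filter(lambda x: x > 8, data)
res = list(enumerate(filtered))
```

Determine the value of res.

Step 1: Filter [15, 1, 1, 12, 12] for > 8: [15, 12, 12].
Step 2: enumerate re-indexes from 0: [(0, 15), (1, 12), (2, 12)].
Therefore res = [(0, 15), (1, 12), (2, 12)].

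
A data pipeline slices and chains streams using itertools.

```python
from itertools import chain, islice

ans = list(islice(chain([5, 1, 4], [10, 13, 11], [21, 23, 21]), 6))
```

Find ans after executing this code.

Step 1: chain([5, 1, 4], [10, 13, 11], [21, 23, 21]) = [5, 1, 4, 10, 13, 11, 21, 23, 21].
Step 2: islice takes first 6 elements: [5, 1, 4, 10, 13, 11].
Therefore ans = [5, 1, 4, 10, 13, 11].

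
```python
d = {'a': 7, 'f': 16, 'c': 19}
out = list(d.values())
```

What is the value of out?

Step 1: d.values() returns the dictionary values in insertion order.
Therefore out = [7, 16, 19].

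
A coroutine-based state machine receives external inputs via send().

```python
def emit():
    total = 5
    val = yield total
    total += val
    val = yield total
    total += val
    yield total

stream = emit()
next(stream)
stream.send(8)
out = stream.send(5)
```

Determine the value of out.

Step 1: next() -> yield total=5.
Step 2: send(8) -> val=8, total = 5+8 = 13, yield 13.
Step 3: send(5) -> val=5, total = 13+5 = 18, yield 18.
Therefore out = 18.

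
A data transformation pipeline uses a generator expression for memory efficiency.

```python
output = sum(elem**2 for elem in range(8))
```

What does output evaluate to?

Step 1: Compute elem**2 for each elem in range(8):
  elem=0: 0**2 = 0
  elem=1: 1**2 = 1
  elem=2: 2**2 = 4
  elem=3: 3**2 = 9
  elem=4: 4**2 = 16
  elem=5: 5**2 = 25
  elem=6: 6**2 = 36
  elem=7: 7**2 = 49
Step 2: sum = 0 + 1 + 4 + 9 + 16 + 25 + 36 + 49 = 140.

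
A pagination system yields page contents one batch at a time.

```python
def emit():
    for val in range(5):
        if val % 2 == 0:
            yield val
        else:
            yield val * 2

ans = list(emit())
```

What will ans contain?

Step 1: For each val in range(5), yield val if even, else val*2:
  val=0 (even): yield 0
  val=1 (odd): yield 1*2 = 2
  val=2 (even): yield 2
  val=3 (odd): yield 3*2 = 6
  val=4 (even): yield 4
Therefore ans = [0, 2, 2, 6, 4].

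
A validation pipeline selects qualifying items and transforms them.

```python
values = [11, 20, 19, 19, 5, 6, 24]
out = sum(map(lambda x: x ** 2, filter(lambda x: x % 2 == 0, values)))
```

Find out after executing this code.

Step 1: Filter even numbers from [11, 20, 19, 19, 5, 6, 24]: [20, 6, 24]
Step 2: Square each: [400, 36, 576]
Step 3: Sum = 1012.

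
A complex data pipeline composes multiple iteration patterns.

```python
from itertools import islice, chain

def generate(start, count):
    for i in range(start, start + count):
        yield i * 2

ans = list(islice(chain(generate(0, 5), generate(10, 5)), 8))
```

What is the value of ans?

Step 1: generate(0, 5) yields [0, 2, 4, 6, 8].
Step 2: generate(10, 5) yields [20, 22, 24, 26, 28].
Step 3: chain concatenates: [0, 2, 4, 6, 8, 20, 22, 24, 26, 28].
Step 4: islice takes first 8: [0, 2, 4, 6, 8, 20, 22, 24].
Therefore ans = [0, 2, 4, 6, 8, 20, 22, 24].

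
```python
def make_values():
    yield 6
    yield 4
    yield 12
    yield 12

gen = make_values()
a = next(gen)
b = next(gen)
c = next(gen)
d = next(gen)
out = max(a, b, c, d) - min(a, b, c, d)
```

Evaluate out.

Step 1: Create generator and consume all values:
  a = next(gen) = 6
  b = next(gen) = 4
  c = next(gen) = 12
  d = next(gen) = 12
Step 2: max = 12, min = 4, out = 12 - 4 = 8.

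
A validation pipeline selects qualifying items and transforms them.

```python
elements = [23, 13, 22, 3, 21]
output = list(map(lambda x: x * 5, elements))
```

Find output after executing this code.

Step 1: Apply lambda x: x * 5 to each element:
  23 -> 115
  13 -> 65
  22 -> 110
  3 -> 15
  21 -> 105
Therefore output = [115, 65, 110, 15, 105].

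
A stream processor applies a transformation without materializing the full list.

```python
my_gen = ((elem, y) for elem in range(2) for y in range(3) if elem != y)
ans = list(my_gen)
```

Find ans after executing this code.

Step 1: Nested generator over range(2) x range(3) where elem != y:
  (0, 0): excluded (elem == y)
  (0, 1): included
  (0, 2): included
  (1, 0): included
  (1, 1): excluded (elem == y)
  (1, 2): included
Therefore ans = [(0, 1), (0, 2), (1, 0), (1, 2)].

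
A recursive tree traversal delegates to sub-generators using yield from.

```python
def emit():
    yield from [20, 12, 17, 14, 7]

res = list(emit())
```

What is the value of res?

Step 1: yield from delegates to the iterable, yielding each element.
Step 2: Collected values: [20, 12, 17, 14, 7].
Therefore res = [20, 12, 17, 14, 7].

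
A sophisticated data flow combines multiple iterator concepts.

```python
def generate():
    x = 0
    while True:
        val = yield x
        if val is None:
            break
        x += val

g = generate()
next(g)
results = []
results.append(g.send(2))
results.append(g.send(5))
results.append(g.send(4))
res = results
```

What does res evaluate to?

Step 1: next(g) -> yield 0.
Step 2: send(2) -> x = 2, yield 2.
Step 3: send(5) -> x = 7, yield 7.
Step 4: send(4) -> x = 11, yield 11.
Therefore res = [2, 7, 11].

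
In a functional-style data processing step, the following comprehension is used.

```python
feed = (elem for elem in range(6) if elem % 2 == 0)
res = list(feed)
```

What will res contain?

Step 1: Filter range(6) keeping only even values:
  elem=0: even, included
  elem=1: odd, excluded
  elem=2: even, included
  elem=3: odd, excluded
  elem=4: even, included
  elem=5: odd, excluded
Therefore res = [0, 2, 4].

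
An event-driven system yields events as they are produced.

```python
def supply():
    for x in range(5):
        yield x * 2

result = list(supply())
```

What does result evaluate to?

Step 1: For each x in range(5), yield x * 2:
  x=0: yield 0 * 2 = 0
  x=1: yield 1 * 2 = 2
  x=2: yield 2 * 2 = 4
  x=3: yield 3 * 2 = 6
  x=4: yield 4 * 2 = 8
Therefore result = [0, 2, 4, 6, 8].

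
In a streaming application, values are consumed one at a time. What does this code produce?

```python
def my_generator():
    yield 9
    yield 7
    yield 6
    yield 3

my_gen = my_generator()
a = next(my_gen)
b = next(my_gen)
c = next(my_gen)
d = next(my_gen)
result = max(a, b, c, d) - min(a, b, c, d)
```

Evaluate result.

Step 1: Create generator and consume all values:
  a = next(my_gen) = 9
  b = next(my_gen) = 7
  c = next(my_gen) = 6
  d = next(my_gen) = 3
Step 2: max = 9, min = 3, result = 9 - 3 = 6.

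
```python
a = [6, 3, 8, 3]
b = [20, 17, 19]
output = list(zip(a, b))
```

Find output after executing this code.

Step 1: zip stops at shortest (len(a)=4, len(b)=3):
  Index 0: (6, 20)
  Index 1: (3, 17)
  Index 2: (8, 19)
Step 2: Last element of a (3) has no pair, dropped.
Therefore output = [(6, 20), (3, 17), (8, 19)].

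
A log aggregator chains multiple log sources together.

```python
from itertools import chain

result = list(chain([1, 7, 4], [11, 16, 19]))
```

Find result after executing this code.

Step 1: chain() concatenates iterables: [1, 7, 4] + [11, 16, 19].
Therefore result = [1, 7, 4, 11, 16, 19].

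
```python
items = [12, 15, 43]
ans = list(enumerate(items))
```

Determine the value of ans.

Step 1: enumerate pairs each element with its index:
  (0, 12)
  (1, 15)
  (2, 43)
Therefore ans = [(0, 12), (1, 15), (2, 43)].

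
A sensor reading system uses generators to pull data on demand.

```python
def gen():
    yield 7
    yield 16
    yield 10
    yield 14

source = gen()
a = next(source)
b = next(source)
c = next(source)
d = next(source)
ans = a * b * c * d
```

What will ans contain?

Step 1: Create generator and consume all values:
  a = next(source) = 7
  b = next(source) = 16
  c = next(source) = 10
  d = next(source) = 14
Step 2: ans = 7 * 16 * 10 * 14 = 15680.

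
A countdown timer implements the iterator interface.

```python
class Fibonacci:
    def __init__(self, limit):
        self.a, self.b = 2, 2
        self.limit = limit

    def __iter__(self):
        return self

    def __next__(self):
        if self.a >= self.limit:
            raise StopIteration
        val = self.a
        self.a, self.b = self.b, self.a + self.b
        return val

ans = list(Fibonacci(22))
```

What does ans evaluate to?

Step 1: Fibonacci-like sequence (a=2, b=2) until >= 22:
  Yield 2, then a,b = 2,4
  Yield 2, then a,b = 4,6
  Yield 4, then a,b = 6,10
  Yield 6, then a,b = 10,16
  Yield 10, then a,b = 16,26
  Yield 16, then a,b = 26,42
Step 2: 26 >= 22, stop.
Therefore ans = [2, 2, 4, 6, 10, 16].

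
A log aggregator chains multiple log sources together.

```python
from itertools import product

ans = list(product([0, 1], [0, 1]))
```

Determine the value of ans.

Step 1: product([0, 1], [0, 1]) gives all pairs:
  (0, 0)
  (0, 1)
  (1, 0)
  (1, 1)
Therefore ans = [(0, 0), (0, 1), (1, 0), (1, 1)].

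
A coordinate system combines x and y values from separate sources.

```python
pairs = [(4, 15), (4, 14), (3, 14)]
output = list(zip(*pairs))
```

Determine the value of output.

Step 1: zip(*pairs) transposes: unzips [(4, 15), (4, 14), (3, 14)] into separate sequences.
Step 2: First elements: (4, 4, 3), second elements: (15, 14, 14).
Therefore output = [(4, 4, 3), (15, 14, 14)].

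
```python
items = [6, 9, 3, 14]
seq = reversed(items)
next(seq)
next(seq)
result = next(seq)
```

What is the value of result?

Step 1: reversed([6, 9, 3, 14]) gives iterator: [14, 3, 9, 6].
Step 2: First next() = 14, second next() = 3.
Step 3: Third next() = 9.
Therefore result = 9.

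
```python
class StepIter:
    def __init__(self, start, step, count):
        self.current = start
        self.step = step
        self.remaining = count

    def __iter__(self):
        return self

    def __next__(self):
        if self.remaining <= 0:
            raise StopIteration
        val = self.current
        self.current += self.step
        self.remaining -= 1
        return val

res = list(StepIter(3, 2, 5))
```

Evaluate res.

Step 1: StepIter starts at 3, increments by 2, for 5 steps:
  Yield 3, then current += 2
  Yield 5, then current += 2
  Yield 7, then current += 2
  Yield 9, then current += 2
  Yield 11, then current += 2
Therefore res = [3, 5, 7, 9, 11].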